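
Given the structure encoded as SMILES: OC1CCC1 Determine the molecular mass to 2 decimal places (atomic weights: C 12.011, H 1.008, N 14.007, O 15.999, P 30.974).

First, the molecular formula is C4H8O (counting implicit H from valence).
  C: 4 × 12.011 = 48.044
  H: 8 × 1.008 = 8.064
  O: 1 × 15.999 = 15.999
Sum: 4×12.011 + 8×1.008 + 1×15.999 = 72.107 → 72.11 g/mol.

72.11 g/mol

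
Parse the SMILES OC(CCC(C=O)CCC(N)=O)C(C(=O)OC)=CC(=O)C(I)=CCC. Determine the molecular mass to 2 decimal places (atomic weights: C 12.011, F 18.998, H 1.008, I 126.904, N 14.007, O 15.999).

First, the molecular formula is C17H24INO6 (counting implicit H from valence).
  C: 17 × 12.011 = 204.187
  H: 24 × 1.008 = 24.192
  I: 1 × 126.904 = 126.904
  N: 1 × 14.007 = 14.007
  O: 6 × 15.999 = 95.994
Sum: 17×12.011 + 24×1.008 + 1×126.904 + 1×14.007 + 6×15.999 = 465.284 → 465.28 g/mol.

465.28 g/mol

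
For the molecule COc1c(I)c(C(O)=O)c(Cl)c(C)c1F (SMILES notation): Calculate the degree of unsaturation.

5

Molecular formula: C9H7ClFIO3.
DoU = (2C + 2 + N − H − X) / 2, where X is the halogen count and O/S are ignored.
    = (2·9 + 2 + 0 − 7 − 3) / 2 = 10 / 2 = 5.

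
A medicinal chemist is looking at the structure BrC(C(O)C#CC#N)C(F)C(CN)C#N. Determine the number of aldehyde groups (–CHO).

Scan the SMILES for the aldehyde motif — none present.
Groups that are present: 1 alkyne, 1 hydroxyl, 2 nitrile, 1 primary amine.

0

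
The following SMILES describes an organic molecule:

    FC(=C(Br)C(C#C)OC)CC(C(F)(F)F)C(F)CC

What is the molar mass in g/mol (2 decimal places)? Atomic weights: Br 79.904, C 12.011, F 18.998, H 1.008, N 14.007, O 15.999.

First, the molecular formula is C12H14BrF5O (counting implicit H from valence).
  Br: 1 × 79.904 = 79.904
  C: 12 × 12.011 = 144.132
  F: 5 × 18.998 = 94.990
  H: 14 × 1.008 = 14.112
  O: 1 × 15.999 = 15.999
Sum: 1×79.904 + 12×12.011 + 5×18.998 + 14×1.008 + 1×15.999 = 349.137 → 349.14 g/mol.

349.14 g/mol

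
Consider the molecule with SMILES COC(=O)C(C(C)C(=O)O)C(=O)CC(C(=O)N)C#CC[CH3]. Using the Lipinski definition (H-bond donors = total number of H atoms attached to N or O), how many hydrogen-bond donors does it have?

Donors: find every N or O and count the H atoms it carries.
  atom 2 (O): bond orders sum to 2 → 0 H
  atom 4 (O): bond orders sum to 2 → 0 H
  atom 9 (O): bond orders sum to 2 → 0 H
  atom 10 (O): bond orders sum to 1 → 1 H
  atom 12 (O): bond orders sum to 2 → 0 H
  atom 16 (O): bond orders sum to 2 → 0 H
  atom 17 (N): bond orders sum to 1 → 2 H
Lipinski HBD = 3.

3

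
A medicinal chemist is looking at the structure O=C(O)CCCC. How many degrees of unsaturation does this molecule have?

1

Molecular formula: C5H10O2.
DoU = (2C + 2 + N − H − X) / 2, where X is the halogen count and O/S are ignored.
    = (2·5 + 2 + 0 − 10 − 0) / 2 = 2 / 2 = 1.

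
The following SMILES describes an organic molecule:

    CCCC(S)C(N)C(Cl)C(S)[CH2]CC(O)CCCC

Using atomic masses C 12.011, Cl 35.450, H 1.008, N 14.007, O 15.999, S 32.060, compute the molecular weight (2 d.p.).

First, the molecular formula is C14H30ClNOS2 (counting implicit H from valence).
  C: 14 × 12.011 = 168.154
  Cl: 1 × 35.450 = 35.450
  H: 30 × 1.008 = 30.240
  N: 1 × 14.007 = 14.007
  O: 1 × 15.999 = 15.999
  S: 2 × 32.060 = 64.120
Sum: 14×12.011 + 1×35.450 + 30×1.008 + 1×14.007 + 1×15.999 + 2×32.060 = 327.970 → 327.97 g/mol.

327.97 g/mol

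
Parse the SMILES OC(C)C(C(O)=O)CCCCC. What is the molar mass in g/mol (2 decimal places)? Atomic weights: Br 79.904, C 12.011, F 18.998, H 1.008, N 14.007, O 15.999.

First, the molecular formula is C9H18O3 (counting implicit H from valence).
  C: 9 × 12.011 = 108.099
  H: 18 × 1.008 = 18.144
  O: 3 × 15.999 = 47.997
Sum: 9×12.011 + 18×1.008 + 3×15.999 = 174.240 → 174.24 g/mol.

174.24 g/mol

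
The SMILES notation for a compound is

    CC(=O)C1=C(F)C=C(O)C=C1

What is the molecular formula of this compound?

Walk through each heavy atom and fill implicit hydrogens from standard valence (C 4, N 3, O 2, S 2, halogen 1):
  atom 1: C, bond orders sum to 1 (valence 4) → 3 H
  atom 2: C, bond orders sum to 4 (valence 4) → 0 H
  atom 3: O, bond orders sum to 2 (valence 2) → 0 H
  atom 4: C, bond orders sum to 4 (valence 4) → 0 H
  atom 5: C, bond orders sum to 4 (valence 4) → 0 H
  atom 6: F (halogen, monovalent) → 0 H
  atom 7: C, bond orders sum to 3 (valence 4) → 1 H
  atom 8: C, bond orders sum to 4 (valence 4) → 0 H
  atom 9: O, bond orders sum to 1 (valence 2) → 1 H
  atom 10: C, bond orders sum to 3 (valence 4) → 1 H
  atom 11: C, bond orders sum to 3 (valence 4) → 1 H
Totals → C:8, H:7, F:1, O:2.

C8H7FO2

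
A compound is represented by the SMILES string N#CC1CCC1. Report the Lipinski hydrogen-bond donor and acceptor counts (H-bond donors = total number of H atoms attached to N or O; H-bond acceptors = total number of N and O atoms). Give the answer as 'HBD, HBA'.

0, 1

Donors: find every N or O and count the H atoms it carries.
  atom 1 (N): bond orders sum to 3 → 0 H
Lipinski HBD = 0.
Acceptors: N atoms = 1, O atoms = 0 → HBA = 1.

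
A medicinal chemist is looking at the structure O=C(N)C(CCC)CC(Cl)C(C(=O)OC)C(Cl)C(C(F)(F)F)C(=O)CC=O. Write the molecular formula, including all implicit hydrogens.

Walk through each heavy atom and fill implicit hydrogens from standard valence (C 4, N 3, O 2, S 2, halogen 1):
  atom 1: O, bond orders sum to 2 (valence 2) → 0 H
  atom 2: C, bond orders sum to 4 (valence 4) → 0 H
  atom 3: N, bond orders sum to 1 (valence 3) → 2 H
  atom 4: C, bond orders sum to 3 (valence 4) → 1 H
  atom 5: C, bond orders sum to 2 (valence 4) → 2 H
  atom 6: C, bond orders sum to 2 (valence 4) → 2 H
  atom 7: C, bond orders sum to 1 (valence 4) → 3 H
  atom 8: C, bond orders sum to 2 (valence 4) → 2 H
  atom 9: C, bond orders sum to 3 (valence 4) → 1 H
  atom 10: Cl (halogen, monovalent) → 0 H
  atom 11: C, bond orders sum to 3 (valence 4) → 1 H
  atom 12: C, bond orders sum to 4 (valence 4) → 0 H
  atom 13: O, bond orders sum to 2 (valence 2) → 0 H
  atom 14: O, bond orders sum to 2 (valence 2) → 0 H
  atom 15: C, bond orders sum to 1 (valence 4) → 3 H
  atom 16: C, bond orders sum to 3 (valence 4) → 1 H
  atom 17: Cl (halogen, monovalent) → 0 H
  atom 18: C, bond orders sum to 3 (valence 4) → 1 H
  atom 19: C, bond orders sum to 4 (valence 4) → 0 H
  atom 20: F (halogen, monovalent) → 0 H
  atom 21: F (halogen, monovalent) → 0 H
  atom 22: F (halogen, monovalent) → 0 H
  atom 23: C, bond orders sum to 4 (valence 4) → 0 H
  atom 24: O, bond orders sum to 2 (valence 2) → 0 H
  atom 25: C, bond orders sum to 2 (valence 4) → 2 H
  atom 26: C, bond orders sum to 3 (valence 4) → 1 H
  atom 27: O, bond orders sum to 2 (valence 2) → 0 H
Totals → C:16, H:22, Cl:2, F:3, N:1, O:5.
In Hill order: C16H22Cl2F3NO5.

C16H22Cl2F3NO5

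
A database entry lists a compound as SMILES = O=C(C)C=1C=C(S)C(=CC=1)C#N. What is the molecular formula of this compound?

Walk through each heavy atom and fill implicit hydrogens from standard valence (C 4, N 3, O 2, S 2, halogen 1):
  atom 1: O, bond orders sum to 2 (valence 2) → 0 H
  atom 2: C, bond orders sum to 4 (valence 4) → 0 H
  atom 3: C, bond orders sum to 1 (valence 4) → 3 H
  atom 4: C, bond orders sum to 4 (valence 4) → 0 H
  atom 5: C, bond orders sum to 3 (valence 4) → 1 H
  atom 6: C, bond orders sum to 4 (valence 4) → 0 H
  atom 7: S, bond orders sum to 1 (valence 2) → 1 H
  atom 8: C, bond orders sum to 4 (valence 4) → 0 H
  atom 9: C, bond orders sum to 3 (valence 4) → 1 H
  atom 10: C, bond orders sum to 3 (valence 4) → 1 H
  atom 11: C, bond orders sum to 4 (valence 4) → 0 H
  atom 12: N, bond orders sum to 3 (valence 3) → 0 H
Totals → C:9, H:7, N:1, O:1, S:1.
In Hill order: C9H7NOS.

C9H7NOS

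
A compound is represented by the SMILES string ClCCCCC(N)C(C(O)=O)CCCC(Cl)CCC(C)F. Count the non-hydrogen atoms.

Every atom symbol written in the SMILES (organic subset) is one heavy atom; implicit H are not written.
Heavy atoms by element → C:15, Cl:2, F:1, N:1, O:2.
Total: 21.

21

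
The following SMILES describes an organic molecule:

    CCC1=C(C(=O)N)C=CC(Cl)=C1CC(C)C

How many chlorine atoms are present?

1

Scan the SMILES for Cl atoms (remember two-letter symbols like Cl and Br are single atoms).
Chlorine count: 1.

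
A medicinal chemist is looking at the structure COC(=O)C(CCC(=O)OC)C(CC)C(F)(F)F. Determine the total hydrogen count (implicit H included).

Walk through each heavy atom and fill implicit hydrogens from standard valence (C 4, N 3, O 2, S 2, halogen 1):
  atom 1: C, bond orders sum to 1 (valence 4) → 3 H
  atom 2: O, bond orders sum to 2 (valence 2) → 0 H
  atom 3: C, bond orders sum to 4 (valence 4) → 0 H
  atom 4: O, bond orders sum to 2 (valence 2) → 0 H
  atom 5: C, bond orders sum to 3 (valence 4) → 1 H
  atom 6: C, bond orders sum to 2 (valence 4) → 2 H
  atom 7: C, bond orders sum to 2 (valence 4) → 2 H
  atom 8: C, bond orders sum to 4 (valence 4) → 0 H
  atom 9: O, bond orders sum to 2 (valence 2) → 0 H
  atom 10: O, bond orders sum to 2 (valence 2) → 0 H
  atom 11: C, bond orders sum to 1 (valence 4) → 3 H
  atom 12: C, bond orders sum to 3 (valence 4) → 1 H
  atom 13: C, bond orders sum to 2 (valence 4) → 2 H
  atom 14: C, bond orders sum to 1 (valence 4) → 3 H
  atom 15: C, bond orders sum to 4 (valence 4) → 0 H
  atom 16: F (halogen, monovalent) → 0 H
  atom 17: F (halogen, monovalent) → 0 H
  atom 18: F (halogen, monovalent) → 0 H
Total hydrogens: 17.

17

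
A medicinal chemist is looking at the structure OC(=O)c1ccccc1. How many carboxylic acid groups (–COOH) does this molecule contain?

The carboxylic acid motif appears at heavy-atom position 2 in the SMILES.
Carboxylic acid count: 1.

1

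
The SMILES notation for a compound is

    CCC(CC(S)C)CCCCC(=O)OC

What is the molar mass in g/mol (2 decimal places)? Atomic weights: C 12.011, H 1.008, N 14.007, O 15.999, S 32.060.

First, the molecular formula is C12H24O2S (counting implicit H from valence).
  C: 12 × 12.011 = 144.132
  H: 24 × 1.008 = 24.192
  O: 2 × 15.999 = 31.998
  S: 1 × 32.060 = 32.060
Sum: 12×12.011 + 24×1.008 + 2×15.999 + 1×32.060 = 232.382 → 232.38 g/mol.

232.38 g/mol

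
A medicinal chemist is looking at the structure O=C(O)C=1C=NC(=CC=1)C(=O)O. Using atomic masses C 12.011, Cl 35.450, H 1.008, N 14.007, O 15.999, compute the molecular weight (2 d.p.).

167.12 g/mol

First, the molecular formula is C7H5NO4 (counting implicit H from valence).
  C: 7 × 12.011 = 84.077
  H: 5 × 1.008 = 5.040
  N: 1 × 14.007 = 14.007
  O: 4 × 15.999 = 63.996
Sum: 7×12.011 + 5×1.008 + 1×14.007 + 4×15.999 = 167.120 → 167.12 g/mol.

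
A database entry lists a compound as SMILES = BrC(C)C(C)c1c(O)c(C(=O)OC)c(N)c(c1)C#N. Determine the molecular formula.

Walk through each heavy atom and fill implicit hydrogens from standard valence (C 4, N 3, O 2, S 2, halogen 1); for lowercase aromatic atoms, an aromatic c carries 1 H when it has two neighbours and 0 H with three, and aromatic n carries 0 H:
  atom 1: Br (halogen, monovalent) → 0 H
  atom 2: C, bond orders sum to 3 (valence 4) → 1 H
  atom 3: C, bond orders sum to 1 (valence 4) → 3 H
  atom 4: C, bond orders sum to 3 (valence 4) → 1 H
  atom 5: C, bond orders sum to 1 (valence 4) → 3 H
  atom 6: aromatic c, 3 neighbours → 0 H
  atom 7: aromatic c, 3 neighbours → 0 H
  atom 8: O, bond orders sum to 1 (valence 2) → 1 H
  atom 9: aromatic c, 3 neighbours → 0 H
  atom 10: C, bond orders sum to 4 (valence 4) → 0 H
  atom 11: O, bond orders sum to 2 (valence 2) → 0 H
  atom 12: O, bond orders sum to 2 (valence 2) → 0 H
  atom 13: C, bond orders sum to 1 (valence 4) → 3 H
  atom 14: aromatic c, 3 neighbours → 0 H
  atom 15: N, bond orders sum to 1 (valence 3) → 2 H
  atom 16: aromatic c, 3 neighbours → 0 H
  atom 17: aromatic c, 2 neighbours → 1 H
  atom 18: C, bond orders sum to 4 (valence 4) → 0 H
  atom 19: N, bond orders sum to 3 (valence 3) → 0 H
Totals → C:13, H:15, Br:1, N:2, O:3.

C13H15BrN2O3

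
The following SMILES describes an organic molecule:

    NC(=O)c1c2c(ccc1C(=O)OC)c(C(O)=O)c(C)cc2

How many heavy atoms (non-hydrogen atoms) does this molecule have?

21

Every atom symbol written in the SMILES (organic subset) is one heavy atom; implicit H are not written.
Heavy atoms by element → C:15, N:1, O:5.
Total: 21.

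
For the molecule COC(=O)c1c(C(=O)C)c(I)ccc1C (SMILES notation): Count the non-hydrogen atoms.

Every atom symbol written in the SMILES (organic subset) is one heavy atom; implicit H are not written.
Heavy atoms by element → C:11, I:1, O:3.
Total: 15.

15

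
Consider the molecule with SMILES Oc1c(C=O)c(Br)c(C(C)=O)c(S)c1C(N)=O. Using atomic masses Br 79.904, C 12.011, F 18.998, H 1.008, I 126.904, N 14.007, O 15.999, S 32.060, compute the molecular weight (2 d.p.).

318.14 g/mol

First, the molecular formula is C10H8BrNO4S (counting implicit H from valence).
  Br: 1 × 79.904 = 79.904
  C: 10 × 12.011 = 120.110
  H: 8 × 1.008 = 8.064
  N: 1 × 14.007 = 14.007
  O: 4 × 15.999 = 63.996
  S: 1 × 32.060 = 32.060
Sum: 1×79.904 + 10×12.011 + 8×1.008 + 1×14.007 + 4×15.999 + 1×32.060 = 318.141 → 318.14 g/mol.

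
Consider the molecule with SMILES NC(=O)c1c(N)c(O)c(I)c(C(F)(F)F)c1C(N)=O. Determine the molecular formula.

C9H7F3IN3O3

Walk through each heavy atom and fill implicit hydrogens from standard valence (C 4, N 3, O 2, S 2, halogen 1); for lowercase aromatic atoms, an aromatic c carries 1 H when it has two neighbours and 0 H with three, and aromatic n carries 0 H:
  atom 1: N, bond orders sum to 1 (valence 3) → 2 H
  atom 2: C, bond orders sum to 4 (valence 4) → 0 H
  atom 3: O, bond orders sum to 2 (valence 2) → 0 H
  atom 4: aromatic c, 3 neighbours → 0 H
  atom 5: aromatic c, 3 neighbours → 0 H
  atom 6: N, bond orders sum to 1 (valence 3) → 2 H
  atom 7: aromatic c, 3 neighbours → 0 H
  atom 8: O, bond orders sum to 1 (valence 2) → 1 H
  atom 9: aromatic c, 3 neighbours → 0 H
  atom 10: I (halogen, monovalent) → 0 H
  atom 11: aromatic c, 3 neighbours → 0 H
  atom 12: C, bond orders sum to 4 (valence 4) → 0 H
  atom 13: F (halogen, monovalent) → 0 H
  atom 14: F (halogen, monovalent) → 0 H
  atom 15: F (halogen, monovalent) → 0 H
  atom 16: aromatic c, 3 neighbours → 0 H
  atom 17: C, bond orders sum to 4 (valence 4) → 0 H
  atom 18: N, bond orders sum to 1 (valence 3) → 2 H
  atom 19: O, bond orders sum to 2 (valence 2) → 0 H
Totals → C:9, H:7, F:3, I:1, N:3, O:3.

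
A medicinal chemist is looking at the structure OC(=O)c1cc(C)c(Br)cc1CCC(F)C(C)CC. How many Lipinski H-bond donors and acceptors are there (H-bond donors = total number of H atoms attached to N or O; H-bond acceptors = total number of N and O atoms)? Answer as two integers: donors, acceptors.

Donors: find every N or O and count the H atoms it carries.
  atom 1 (O): bond orders sum to 1 → 1 H
  atom 3 (O): bond orders sum to 2 → 0 H
Lipinski HBD = 1.
Acceptors: N atoms = 0, O atoms = 2 → HBA = 2.

1, 2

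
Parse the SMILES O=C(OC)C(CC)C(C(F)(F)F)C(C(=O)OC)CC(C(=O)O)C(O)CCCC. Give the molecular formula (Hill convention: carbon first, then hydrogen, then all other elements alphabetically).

Walk through each heavy atom and fill implicit hydrogens from standard valence (C 4, N 3, O 2, S 2, halogen 1):
  atom 1: O, bond orders sum to 2 (valence 2) → 0 H
  atom 2: C, bond orders sum to 4 (valence 4) → 0 H
  atom 3: O, bond orders sum to 2 (valence 2) → 0 H
  atom 4: C, bond orders sum to 1 (valence 4) → 3 H
  atom 5: C, bond orders sum to 3 (valence 4) → 1 H
  atom 6: C, bond orders sum to 2 (valence 4) → 2 H
  atom 7: C, bond orders sum to 1 (valence 4) → 3 H
  atom 8: C, bond orders sum to 3 (valence 4) → 1 H
  atom 9: C, bond orders sum to 4 (valence 4) → 0 H
  atom 10: F (halogen, monovalent) → 0 H
  atom 11: F (halogen, monovalent) → 0 H
  atom 12: F (halogen, monovalent) → 0 H
  atom 13: C, bond orders sum to 3 (valence 4) → 1 H
  atom 14: C, bond orders sum to 4 (valence 4) → 0 H
  atom 15: O, bond orders sum to 2 (valence 2) → 0 H
  atom 16: O, bond orders sum to 2 (valence 2) → 0 H
  atom 17: C, bond orders sum to 1 (valence 4) → 3 H
  atom 18: C, bond orders sum to 2 (valence 4) → 2 H
  atom 19: C, bond orders sum to 3 (valence 4) → 1 H
  atom 20: C, bond orders sum to 4 (valence 4) → 0 H
  atom 21: O, bond orders sum to 2 (valence 2) → 0 H
  atom 22: O, bond orders sum to 1 (valence 2) → 1 H
  atom 23: C, bond orders sum to 3 (valence 4) → 1 H
  atom 24: O, bond orders sum to 1 (valence 2) → 1 H
  atom 25: C, bond orders sum to 2 (valence 4) → 2 H
  atom 26: C, bond orders sum to 2 (valence 4) → 2 H
  atom 27: C, bond orders sum to 2 (valence 4) → 2 H
  atom 28: C, bond orders sum to 1 (valence 4) → 3 H
Totals → C:18, H:29, F:3, O:7.

C18H29F3O7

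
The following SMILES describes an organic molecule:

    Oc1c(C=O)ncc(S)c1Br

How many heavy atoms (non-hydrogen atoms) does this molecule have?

11

Every atom symbol written in the SMILES (organic subset) is one heavy atom; implicit H are not written.
Heavy atoms by element → Br:1, C:6, N:1, O:2, S:1.
Total: 11.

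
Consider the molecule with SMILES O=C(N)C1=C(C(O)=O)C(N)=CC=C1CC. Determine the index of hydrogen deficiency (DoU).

6

Degree of unsaturation = (number of rings) + (number of π bonds).
Ring closures in the SMILES: 1.
π bonds: 5 double bonds (each 1 DoU) → 5 DoU from unsaturation.
Total DoU = 1 + 5 = 6.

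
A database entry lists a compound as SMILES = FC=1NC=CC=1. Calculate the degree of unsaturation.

3

Degree of unsaturation = (number of rings) + (number of π bonds).
Ring closures in the SMILES: 1.
π bonds: 2 double bonds (each 1 DoU) → 2 DoU from unsaturation.
Total DoU = 1 + 2 = 3.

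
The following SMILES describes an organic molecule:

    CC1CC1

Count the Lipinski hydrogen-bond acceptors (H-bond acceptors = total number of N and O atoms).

N atoms: 0; O atoms: 0.
Lipinski HBA = 0 + 0 = 0.

0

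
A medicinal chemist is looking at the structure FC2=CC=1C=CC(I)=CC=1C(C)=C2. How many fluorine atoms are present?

1

Scan the SMILES for F atoms (remember two-letter symbols like Cl and Br are single atoms).
Fluorine count: 1.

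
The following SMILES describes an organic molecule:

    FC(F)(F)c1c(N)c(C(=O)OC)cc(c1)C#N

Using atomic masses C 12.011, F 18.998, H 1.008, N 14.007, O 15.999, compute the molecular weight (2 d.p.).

First, the molecular formula is C10H7F3N2O2 (counting implicit H from valence).
  C: 10 × 12.011 = 120.110
  F: 3 × 18.998 = 56.994
  H: 7 × 1.008 = 7.056
  N: 2 × 14.007 = 28.014
  O: 2 × 15.999 = 31.998
Sum: 10×12.011 + 3×18.998 + 7×1.008 + 2×14.007 + 2×15.999 = 244.172 → 244.17 g/mol.

244.17 g/mol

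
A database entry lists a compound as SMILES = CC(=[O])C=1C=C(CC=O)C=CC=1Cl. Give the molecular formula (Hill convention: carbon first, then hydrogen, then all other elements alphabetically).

C10H9ClO2

Walk through each heavy atom and fill implicit hydrogens from standard valence (C 4, N 3, O 2, S 2, halogen 1):
  atom 1: C, bond orders sum to 1 (valence 4) → 3 H
  atom 2: C, bond orders sum to 4 (valence 4) → 0 H
  atom 3: O with explicit H count 0
  atom 4: C, bond orders sum to 4 (valence 4) → 0 H
  atom 5: C, bond orders sum to 3 (valence 4) → 1 H
  atom 6: C, bond orders sum to 4 (valence 4) → 0 H
  atom 7: C, bond orders sum to 2 (valence 4) → 2 H
  atom 8: C, bond orders sum to 3 (valence 4) → 1 H
  atom 9: O, bond orders sum to 2 (valence 2) → 0 H
  atom 10: C, bond orders sum to 3 (valence 4) → 1 H
  atom 11: C, bond orders sum to 3 (valence 4) → 1 H
  atom 12: C, bond orders sum to 4 (valence 4) → 0 H
  atom 13: Cl (halogen, monovalent) → 0 H
Totals → C:10, H:9, Cl:1, O:2.
In Hill order: C10H9ClO2.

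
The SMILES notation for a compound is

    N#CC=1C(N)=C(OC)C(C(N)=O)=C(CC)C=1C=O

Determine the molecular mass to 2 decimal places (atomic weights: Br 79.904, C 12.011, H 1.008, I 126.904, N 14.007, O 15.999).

First, the molecular formula is C12H13N3O3 (counting implicit H from valence).
  C: 12 × 12.011 = 144.132
  H: 13 × 1.008 = 13.104
  N: 3 × 14.007 = 42.021
  O: 3 × 15.999 = 47.997
Sum: 12×12.011 + 13×1.008 + 3×14.007 + 3×15.999 = 247.254 → 247.25 g/mol.

247.25 g/mol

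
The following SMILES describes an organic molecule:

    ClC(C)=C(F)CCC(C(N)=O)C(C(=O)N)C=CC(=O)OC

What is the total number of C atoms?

Count every carbon token in the SMILES (each C, including those in ring-closure positions and inside branches).
Carbon count: 13.

13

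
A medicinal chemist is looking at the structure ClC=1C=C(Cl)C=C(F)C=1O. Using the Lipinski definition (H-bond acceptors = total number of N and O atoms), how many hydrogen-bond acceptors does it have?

1

N atoms: 0; O atoms: 1.
Lipinski HBA = 0 + 1 = 1.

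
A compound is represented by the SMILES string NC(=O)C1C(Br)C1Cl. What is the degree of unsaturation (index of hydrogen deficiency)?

2

Molecular formula: C4H5BrClNO.
DoU = (2C + 2 + N − H − X) / 2, where X is the halogen count and O/S are ignored.
    = (2·4 + 2 + 1 − 5 − 2) / 2 = 4 / 2 = 2.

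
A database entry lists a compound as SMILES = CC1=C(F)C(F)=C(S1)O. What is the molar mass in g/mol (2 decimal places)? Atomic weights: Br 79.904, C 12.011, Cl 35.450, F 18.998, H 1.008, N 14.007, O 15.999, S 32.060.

150.14 g/mol

First, the molecular formula is C5H4F2OS (counting implicit H from valence).
  C: 5 × 12.011 = 60.055
  F: 2 × 18.998 = 37.996
  H: 4 × 1.008 = 4.032
  O: 1 × 15.999 = 15.999
  S: 1 × 32.060 = 32.060
Sum: 5×12.011 + 2×18.998 + 4×1.008 + 1×15.999 + 1×32.060 = 150.142 → 150.14 g/mol.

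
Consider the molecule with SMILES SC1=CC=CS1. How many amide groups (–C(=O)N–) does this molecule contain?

Scan the SMILES for the amide motif — none present.
Groups that are present: 1 thiol.

0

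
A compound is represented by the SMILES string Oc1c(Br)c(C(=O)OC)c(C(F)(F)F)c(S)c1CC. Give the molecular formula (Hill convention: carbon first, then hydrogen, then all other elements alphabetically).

Walk through each heavy atom and fill implicit hydrogens from standard valence (C 4, N 3, O 2, S 2, halogen 1); for lowercase aromatic atoms, an aromatic c carries 1 H when it has two neighbours and 0 H with three, and aromatic n carries 0 H:
  atom 1: O, bond orders sum to 1 (valence 2) → 1 H
  atom 2: aromatic c, 3 neighbours → 0 H
  atom 3: aromatic c, 3 neighbours → 0 H
  atom 4: Br (halogen, monovalent) → 0 H
  atom 5: aromatic c, 3 neighbours → 0 H
  atom 6: C, bond orders sum to 4 (valence 4) → 0 H
  atom 7: O, bond orders sum to 2 (valence 2) → 0 H
  atom 8: O, bond orders sum to 2 (valence 2) → 0 H
  atom 9: C, bond orders sum to 1 (valence 4) → 3 H
  atom 10: aromatic c, 3 neighbours → 0 H
  atom 11: C, bond orders sum to 4 (valence 4) → 0 H
  atom 12: F (halogen, monovalent) → 0 H
  atom 13: F (halogen, monovalent) → 0 H
  atom 14: F (halogen, monovalent) → 0 H
  atom 15: aromatic c, 3 neighbours → 0 H
  atom 16: S, bond orders sum to 1 (valence 2) → 1 H
  atom 17: aromatic c, 3 neighbours → 0 H
  atom 18: C, bond orders sum to 2 (valence 4) → 2 H
  atom 19: C, bond orders sum to 1 (valence 4) → 3 H
Totals → C:11, H:10, Br:1, F:3, O:3, S:1.
In Hill order: C11H10BrF3O3S.

C11H10BrF3O3S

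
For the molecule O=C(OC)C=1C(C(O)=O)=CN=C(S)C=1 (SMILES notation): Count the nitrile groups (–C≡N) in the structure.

Scan the SMILES for the nitrile motif — none present.
Groups that are present: 1 carboxylic acid, 1 ester, 1 thiol.

0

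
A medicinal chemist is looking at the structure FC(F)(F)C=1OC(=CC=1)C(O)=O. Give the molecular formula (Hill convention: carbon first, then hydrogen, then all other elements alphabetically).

Walk through each heavy atom and fill implicit hydrogens from standard valence (C 4, N 3, O 2, S 2, halogen 1):
  atom 1: F (halogen, monovalent) → 0 H
  atom 2: C, bond orders sum to 4 (valence 4) → 0 H
  atom 3: F (halogen, monovalent) → 0 H
  atom 4: F (halogen, monovalent) → 0 H
  atom 5: C, bond orders sum to 4 (valence 4) → 0 H
  atom 6: O, bond orders sum to 2 (valence 2) → 0 H
  atom 7: C, bond orders sum to 4 (valence 4) → 0 H
  atom 8: C, bond orders sum to 3 (valence 4) → 1 H
  atom 9: C, bond orders sum to 3 (valence 4) → 1 H
  atom 10: C, bond orders sum to 4 (valence 4) → 0 H
  atom 11: O, bond orders sum to 1 (valence 2) → 1 H
  atom 12: O, bond orders sum to 2 (valence 2) → 0 H
Totals → C:6, H:3, F:3, O:3.

C6H3F3O3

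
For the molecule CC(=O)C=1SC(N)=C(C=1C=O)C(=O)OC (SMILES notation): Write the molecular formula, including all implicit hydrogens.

Walk through each heavy atom and fill implicit hydrogens from standard valence (C 4, N 3, O 2, S 2, halogen 1):
  atom 1: C, bond orders sum to 1 (valence 4) → 3 H
  atom 2: C, bond orders sum to 4 (valence 4) → 0 H
  atom 3: O, bond orders sum to 2 (valence 2) → 0 H
  atom 4: C, bond orders sum to 4 (valence 4) → 0 H
  atom 5: S, bond orders sum to 2 (valence 2) → 0 H
  atom 6: C, bond orders sum to 4 (valence 4) → 0 H
  atom 7: N, bond orders sum to 1 (valence 3) → 2 H
  atom 8: C, bond orders sum to 4 (valence 4) → 0 H
  atom 9: C, bond orders sum to 4 (valence 4) → 0 H
  atom 10: C, bond orders sum to 3 (valence 4) → 1 H
  atom 11: O, bond orders sum to 2 (valence 2) → 0 H
  atom 12: C, bond orders sum to 4 (valence 4) → 0 H
  atom 13: O, bond orders sum to 2 (valence 2) → 0 H
  atom 14: O, bond orders sum to 2 (valence 2) → 0 H
  atom 15: C, bond orders sum to 1 (valence 4) → 3 H
Totals → C:9, H:9, N:1, O:4, S:1.

C9H9NO4S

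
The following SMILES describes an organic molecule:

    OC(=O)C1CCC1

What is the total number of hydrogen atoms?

Walk through each heavy atom and fill implicit hydrogens from standard valence (C 4, N 3, O 2, S 2, halogen 1):
  atom 1: O, bond orders sum to 1 (valence 2) → 1 H
  atom 2: C, bond orders sum to 4 (valence 4) → 0 H
  atom 3: O, bond orders sum to 2 (valence 2) → 0 H
  atom 4: C, bond orders sum to 3 (valence 4) → 1 H
  atom 5: C, bond orders sum to 2 (valence 4) → 2 H
  atom 6: C, bond orders sum to 2 (valence 4) → 2 H
  atom 7: C, bond orders sum to 2 (valence 4) → 2 H
Total hydrogens: 8.

8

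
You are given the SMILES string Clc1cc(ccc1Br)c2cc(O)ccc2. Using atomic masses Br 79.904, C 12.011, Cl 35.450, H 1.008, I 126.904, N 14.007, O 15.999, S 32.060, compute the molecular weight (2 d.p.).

283.55 g/mol

First, the molecular formula is C12H8BrClO (counting implicit H from valence).
  Br: 1 × 79.904 = 79.904
  C: 12 × 12.011 = 144.132
  Cl: 1 × 35.450 = 35.450
  H: 8 × 1.008 = 8.064
  O: 1 × 15.999 = 15.999
Sum: 1×79.904 + 12×12.011 + 1×35.450 + 8×1.008 + 1×15.999 = 283.549 → 283.55 g/mol.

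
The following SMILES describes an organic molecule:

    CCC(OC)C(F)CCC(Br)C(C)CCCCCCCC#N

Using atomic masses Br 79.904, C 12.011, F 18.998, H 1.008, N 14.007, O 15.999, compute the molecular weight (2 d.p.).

First, the molecular formula is C18H33BrFNO (counting implicit H from valence).
  Br: 1 × 79.904 = 79.904
  C: 18 × 12.011 = 216.198
  F: 1 × 18.998 = 18.998
  H: 33 × 1.008 = 33.264
  N: 1 × 14.007 = 14.007
  O: 1 × 15.999 = 15.999
Sum: 1×79.904 + 18×12.011 + 1×18.998 + 33×1.008 + 1×14.007 + 1×15.999 = 378.370 → 378.37 g/mol.

378.37 g/mol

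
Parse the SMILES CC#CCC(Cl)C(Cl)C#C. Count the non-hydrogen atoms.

Every atom symbol written in the SMILES (organic subset) is one heavy atom; implicit H are not written.
Heavy atoms by element → C:8, Cl:2.
Total: 10.

10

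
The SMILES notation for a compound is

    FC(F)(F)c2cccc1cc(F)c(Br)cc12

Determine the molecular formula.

Walk through each heavy atom and fill implicit hydrogens from standard valence (C 4, N 3, O 2, S 2, halogen 1); for lowercase aromatic atoms, an aromatic c carries 1 H when it has two neighbours and 0 H with three, and aromatic n carries 0 H:
  atom 1: F (halogen, monovalent) → 0 H
  atom 2: C, bond orders sum to 4 (valence 4) → 0 H
  atom 3: F (halogen, monovalent) → 0 H
  atom 4: F (halogen, monovalent) → 0 H
  atom 5: aromatic c, 3 neighbours → 0 H
  atom 6: aromatic c, 2 neighbours → 1 H
  atom 7: aromatic c, 2 neighbours → 1 H
  atom 8: aromatic c, 2 neighbours → 1 H
  atom 9: aromatic c, 3 neighbours → 0 H
  atom 10: aromatic c, 2 neighbours → 1 H
  atom 11: aromatic c, 3 neighbours → 0 H
  atom 12: F (halogen, monovalent) → 0 H
  atom 13: aromatic c, 3 neighbours → 0 H
  atom 14: Br (halogen, monovalent) → 0 H
  atom 15: aromatic c, 2 neighbours → 1 H
  atom 16: aromatic c, 3 neighbours → 0 H
Totals → C:11, H:5, Br:1, F:4.
In Hill order: C11H5BrF4.

C11H5BrF4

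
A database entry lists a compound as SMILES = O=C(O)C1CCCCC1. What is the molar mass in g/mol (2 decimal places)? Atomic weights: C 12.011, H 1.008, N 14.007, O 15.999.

First, the molecular formula is C7H12O2 (counting implicit H from valence).
  C: 7 × 12.011 = 84.077
  H: 12 × 1.008 = 12.096
  O: 2 × 15.999 = 31.998
Sum: 7×12.011 + 12×1.008 + 2×15.999 = 128.171 → 128.17 g/mol.

128.17 g/mol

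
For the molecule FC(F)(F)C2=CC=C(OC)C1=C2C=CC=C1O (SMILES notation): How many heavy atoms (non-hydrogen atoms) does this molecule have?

17

Every atom symbol written in the SMILES (organic subset) is one heavy atom; implicit H are not written.
Heavy atoms by element → C:12, F:3, O:2.
Total: 17.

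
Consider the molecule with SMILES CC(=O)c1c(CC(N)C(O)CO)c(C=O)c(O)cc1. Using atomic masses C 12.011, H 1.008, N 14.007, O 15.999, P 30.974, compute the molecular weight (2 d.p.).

First, the molecular formula is C13H17NO5 (counting implicit H from valence).
  C: 13 × 12.011 = 156.143
  H: 17 × 1.008 = 17.136
  N: 1 × 14.007 = 14.007
  O: 5 × 15.999 = 79.995
Sum: 13×12.011 + 17×1.008 + 1×14.007 + 5×15.999 = 267.281 → 267.28 g/mol.

267.28 g/mol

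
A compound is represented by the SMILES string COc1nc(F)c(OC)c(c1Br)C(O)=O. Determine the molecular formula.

C8H7BrFNO4

Walk through each heavy atom and fill implicit hydrogens from standard valence (C 4, N 3, O 2, S 2, halogen 1); for lowercase aromatic atoms, an aromatic c carries 1 H when it has two neighbours and 0 H with three, and aromatic n carries 0 H:
  atom 1: C, bond orders sum to 1 (valence 4) → 3 H
  atom 2: O, bond orders sum to 2 (valence 2) → 0 H
  atom 3: aromatic c, 3 neighbours → 0 H
  atom 4: aromatic n, 2 neighbours → 0 H
  atom 5: aromatic c, 3 neighbours → 0 H
  atom 6: F (halogen, monovalent) → 0 H
  atom 7: aromatic c, 3 neighbours → 0 H
  atom 8: O, bond orders sum to 2 (valence 2) → 0 H
  atom 9: C, bond orders sum to 1 (valence 4) → 3 H
  atom 10: aromatic c, 3 neighbours → 0 H
  atom 11: aromatic c, 3 neighbours → 0 H
  atom 12: Br (halogen, monovalent) → 0 H
  atom 13: C, bond orders sum to 4 (valence 4) → 0 H
  atom 14: O, bond orders sum to 1 (valence 2) → 1 H
  atom 15: O, bond orders sum to 2 (valence 2) → 0 H
Totals → C:8, H:7, Br:1, F:1, N:1, O:4.
In Hill order: C8H7BrFNO4.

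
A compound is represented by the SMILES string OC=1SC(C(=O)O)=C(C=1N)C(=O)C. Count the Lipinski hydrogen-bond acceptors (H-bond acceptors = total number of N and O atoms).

5

N atoms: 1; O atoms: 4.
Lipinski HBA = 1 + 4 = 5.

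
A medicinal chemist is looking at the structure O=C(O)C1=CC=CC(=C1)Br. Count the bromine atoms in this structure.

Scan the SMILES for Br atoms (remember two-letter symbols like Cl and Br are single atoms).
Bromine count: 1.

1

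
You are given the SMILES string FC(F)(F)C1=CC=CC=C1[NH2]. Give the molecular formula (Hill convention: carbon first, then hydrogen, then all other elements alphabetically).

Walk through each heavy atom and fill implicit hydrogens from standard valence (C 4, N 3, O 2, S 2, halogen 1):
  atom 1: F (halogen, monovalent) → 0 H
  atom 2: C, bond orders sum to 4 (valence 4) → 0 H
  atom 3: F (halogen, monovalent) → 0 H
  atom 4: F (halogen, monovalent) → 0 H
  atom 5: C, bond orders sum to 4 (valence 4) → 0 H
  atom 6: C, bond orders sum to 3 (valence 4) → 1 H
  atom 7: C, bond orders sum to 3 (valence 4) → 1 H
  atom 8: C, bond orders sum to 3 (valence 4) → 1 H
  atom 9: C, bond orders sum to 3 (valence 4) → 1 H
  atom 10: C, bond orders sum to 4 (valence 4) → 0 H
  atom 11: N with explicit H count 2
Totals → C:7, H:6, F:3, N:1.
In Hill order: C7H6F3N.

C7H6F3N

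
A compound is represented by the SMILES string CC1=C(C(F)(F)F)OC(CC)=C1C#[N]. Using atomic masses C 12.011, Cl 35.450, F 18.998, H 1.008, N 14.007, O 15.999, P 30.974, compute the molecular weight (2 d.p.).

First, the molecular formula is C9H8F3NO (counting implicit H from valence).
  C: 9 × 12.011 = 108.099
  F: 3 × 18.998 = 56.994
  H: 8 × 1.008 = 8.064
  N: 1 × 14.007 = 14.007
  O: 1 × 15.999 = 15.999
Sum: 9×12.011 + 3×18.998 + 8×1.008 + 1×14.007 + 1×15.999 = 203.163 → 203.16 g/mol.

203.16 g/mol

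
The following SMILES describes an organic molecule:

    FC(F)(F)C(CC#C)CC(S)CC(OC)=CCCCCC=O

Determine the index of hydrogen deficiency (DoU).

4

Degree of unsaturation = (number of rings) + (number of π bonds).
Ring closures in the SMILES: 0.
π bonds: 2 double bonds (each 1 DoU), 1 triple bond (each 2 DoU) → 4 DoU from unsaturation.
Total DoU = 0 + 4 = 4.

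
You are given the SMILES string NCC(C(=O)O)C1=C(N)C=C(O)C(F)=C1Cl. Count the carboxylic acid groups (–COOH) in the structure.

The carboxylic acid motif appears at heavy-atom position 4 in the SMILES.
Other groups present: 1 hydroxyl, 2 primary amine.
Carboxylic acid count: 1.

1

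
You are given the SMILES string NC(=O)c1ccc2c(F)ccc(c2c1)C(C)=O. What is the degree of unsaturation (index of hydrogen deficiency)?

Molecular formula: C13H10FNO2.
DoU = (2C + 2 + N − H − X) / 2, where X is the halogen count and O/S are ignored.
    = (2·13 + 2 + 1 − 10 − 1) / 2 = 18 / 2 = 9.

9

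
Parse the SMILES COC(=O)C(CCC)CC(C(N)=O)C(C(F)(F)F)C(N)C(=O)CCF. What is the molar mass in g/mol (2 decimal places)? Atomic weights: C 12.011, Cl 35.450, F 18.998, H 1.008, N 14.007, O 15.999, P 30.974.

372.36 g/mol

First, the molecular formula is C15H24F4N2O4 (counting implicit H from valence).
  C: 15 × 12.011 = 180.165
  F: 4 × 18.998 = 75.992
  H: 24 × 1.008 = 24.192
  N: 2 × 14.007 = 28.014
  O: 4 × 15.999 = 63.996
Sum: 15×12.011 + 4×18.998 + 24×1.008 + 2×14.007 + 4×15.999 = 372.359 → 372.36 g/mol.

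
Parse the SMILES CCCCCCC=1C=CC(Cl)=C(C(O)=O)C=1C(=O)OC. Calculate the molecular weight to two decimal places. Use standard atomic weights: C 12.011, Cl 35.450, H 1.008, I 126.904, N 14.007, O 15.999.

298.76 g/mol

First, the molecular formula is C15H19ClO4 (counting implicit H from valence).
  C: 15 × 12.011 = 180.165
  Cl: 1 × 35.450 = 35.450
  H: 19 × 1.008 = 19.152
  O: 4 × 15.999 = 63.996
Sum: 15×12.011 + 1×35.450 + 19×1.008 + 4×15.999 = 298.763 → 298.76 g/mol.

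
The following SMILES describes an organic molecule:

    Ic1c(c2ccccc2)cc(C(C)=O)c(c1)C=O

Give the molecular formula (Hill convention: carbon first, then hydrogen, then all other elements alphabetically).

C15H11IO2

Walk through each heavy atom and fill implicit hydrogens from standard valence (C 4, N 3, O 2, S 2, halogen 1); for lowercase aromatic atoms, an aromatic c carries 1 H when it has two neighbours and 0 H with three, and aromatic n carries 0 H:
  atom 1: I (halogen, monovalent) → 0 H
  atom 2: aromatic c, 3 neighbours → 0 H
  atom 3: aromatic c, 3 neighbours → 0 H
  atom 4: aromatic c, 3 neighbours → 0 H
  atom 5: aromatic c, 2 neighbours → 1 H
  atom 6: aromatic c, 2 neighbours → 1 H
  atom 7: aromatic c, 2 neighbours → 1 H
  atom 8: aromatic c, 2 neighbours → 1 H
  atom 9: aromatic c, 2 neighbours → 1 H
  atom 10: aromatic c, 2 neighbours → 1 H
  atom 11: aromatic c, 3 neighbours → 0 H
  atom 12: C, bond orders sum to 4 (valence 4) → 0 H
  atom 13: C, bond orders sum to 1 (valence 4) → 3 H
  atom 14: O, bond orders sum to 2 (valence 2) → 0 H
  atom 15: aromatic c, 3 neighbours → 0 H
  atom 16: aromatic c, 2 neighbours → 1 H
  atom 17: C, bond orders sum to 3 (valence 4) → 1 H
  atom 18: O, bond orders sum to 2 (valence 2) → 0 H
Totals → C:15, H:11, I:1, O:2.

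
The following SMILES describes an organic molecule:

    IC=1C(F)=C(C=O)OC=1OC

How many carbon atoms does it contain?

6

Count every carbon token in the SMILES (each C, including those in ring-closure positions and inside branches).
Carbon count: 6.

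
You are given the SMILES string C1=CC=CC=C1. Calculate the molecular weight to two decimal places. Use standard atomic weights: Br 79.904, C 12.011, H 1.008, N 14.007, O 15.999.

First, the molecular formula is C6H6 (counting implicit H from valence).
  C: 6 × 12.011 = 72.066
  H: 6 × 1.008 = 6.048
Sum: 6×12.011 + 6×1.008 = 78.114 → 78.11 g/mol.

78.11 g/mol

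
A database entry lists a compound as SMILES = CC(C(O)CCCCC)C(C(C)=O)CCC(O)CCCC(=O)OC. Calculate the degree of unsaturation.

2

Degree of unsaturation = (number of rings) + (number of π bonds).
Ring closures in the SMILES: 0.
π bonds: 2 double bonds (each 1 DoU) → 2 DoU from unsaturation.
Total DoU = 0 + 2 = 2.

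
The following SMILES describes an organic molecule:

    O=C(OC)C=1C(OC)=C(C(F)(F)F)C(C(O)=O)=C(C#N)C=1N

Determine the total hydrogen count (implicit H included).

9

Walk through each heavy atom and fill implicit hydrogens from standard valence (C 4, N 3, O 2, S 2, halogen 1):
  atom 1: O, bond orders sum to 2 (valence 2) → 0 H
  atom 2: C, bond orders sum to 4 (valence 4) → 0 H
  atom 3: O, bond orders sum to 2 (valence 2) → 0 H
  atom 4: C, bond orders sum to 1 (valence 4) → 3 H
  atom 5: C, bond orders sum to 4 (valence 4) → 0 H
  atom 6: C, bond orders sum to 4 (valence 4) → 0 H
  atom 7: O, bond orders sum to 2 (valence 2) → 0 H
  atom 8: C, bond orders sum to 1 (valence 4) → 3 H
  atom 9: C, bond orders sum to 4 (valence 4) → 0 H
  atom 10: C, bond orders sum to 4 (valence 4) → 0 H
  atom 11: F (halogen, monovalent) → 0 H
  atom 12: F (halogen, monovalent) → 0 H
  atom 13: F (halogen, monovalent) → 0 H
  atom 14: C, bond orders sum to 4 (valence 4) → 0 H
  atom 15: C, bond orders sum to 4 (valence 4) → 0 H
  atom 16: O, bond orders sum to 1 (valence 2) → 1 H
  atom 17: O, bond orders sum to 2 (valence 2) → 0 H
  atom 18: C, bond orders sum to 4 (valence 4) → 0 H
  atom 19: C, bond orders sum to 4 (valence 4) → 0 H
  atom 20: N, bond orders sum to 3 (valence 3) → 0 H
  atom 21: C, bond orders sum to 4 (valence 4) → 0 H
  atom 22: N, bond orders sum to 1 (valence 3) → 2 H
Total hydrogens: 9.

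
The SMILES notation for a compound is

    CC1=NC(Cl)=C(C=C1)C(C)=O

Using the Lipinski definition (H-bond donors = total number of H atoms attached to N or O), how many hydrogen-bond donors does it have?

0

Donors: find every N or O and count the H atoms it carries.
  atom 3 (N): bond orders sum to 3 → 0 H
  atom 11 (O): bond orders sum to 2 → 0 H
Lipinski HBD = 0.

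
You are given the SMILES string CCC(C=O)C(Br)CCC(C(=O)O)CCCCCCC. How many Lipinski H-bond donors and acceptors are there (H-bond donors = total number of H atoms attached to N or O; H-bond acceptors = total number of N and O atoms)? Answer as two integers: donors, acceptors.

1, 3

Donors: find every N or O and count the H atoms it carries.
  atom 5 (O): bond orders sum to 2 → 0 H
  atom 12 (O): bond orders sum to 2 → 0 H
  atom 13 (O): bond orders sum to 1 → 1 H
Lipinski HBD = 1.
Acceptors: N atoms = 0, O atoms = 3 → HBA = 3.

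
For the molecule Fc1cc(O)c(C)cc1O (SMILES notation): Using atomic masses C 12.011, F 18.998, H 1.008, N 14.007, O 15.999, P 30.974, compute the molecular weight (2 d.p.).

142.13 g/mol

First, the molecular formula is C7H7FO2 (counting implicit H from valence).
  C: 7 × 12.011 = 84.077
  F: 1 × 18.998 = 18.998
  H: 7 × 1.008 = 7.056
  O: 2 × 15.999 = 31.998
Sum: 7×12.011 + 1×18.998 + 7×1.008 + 2×15.999 = 142.129 → 142.13 g/mol.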